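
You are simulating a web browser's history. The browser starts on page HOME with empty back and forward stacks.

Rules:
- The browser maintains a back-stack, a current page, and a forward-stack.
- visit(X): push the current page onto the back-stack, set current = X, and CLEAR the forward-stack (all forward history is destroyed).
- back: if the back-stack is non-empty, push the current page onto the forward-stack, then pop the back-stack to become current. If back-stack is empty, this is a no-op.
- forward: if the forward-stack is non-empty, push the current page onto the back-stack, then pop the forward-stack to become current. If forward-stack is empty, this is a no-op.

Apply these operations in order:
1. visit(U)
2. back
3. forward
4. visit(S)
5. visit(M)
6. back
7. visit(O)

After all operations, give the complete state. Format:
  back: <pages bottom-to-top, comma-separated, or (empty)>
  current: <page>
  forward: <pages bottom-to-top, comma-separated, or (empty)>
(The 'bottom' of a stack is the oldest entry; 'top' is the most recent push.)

Answer: back: HOME,U,S
current: O
forward: (empty)

Derivation:
After 1 (visit(U)): cur=U back=1 fwd=0
After 2 (back): cur=HOME back=0 fwd=1
After 3 (forward): cur=U back=1 fwd=0
After 4 (visit(S)): cur=S back=2 fwd=0
After 5 (visit(M)): cur=M back=3 fwd=0
After 6 (back): cur=S back=2 fwd=1
After 7 (visit(O)): cur=O back=3 fwd=0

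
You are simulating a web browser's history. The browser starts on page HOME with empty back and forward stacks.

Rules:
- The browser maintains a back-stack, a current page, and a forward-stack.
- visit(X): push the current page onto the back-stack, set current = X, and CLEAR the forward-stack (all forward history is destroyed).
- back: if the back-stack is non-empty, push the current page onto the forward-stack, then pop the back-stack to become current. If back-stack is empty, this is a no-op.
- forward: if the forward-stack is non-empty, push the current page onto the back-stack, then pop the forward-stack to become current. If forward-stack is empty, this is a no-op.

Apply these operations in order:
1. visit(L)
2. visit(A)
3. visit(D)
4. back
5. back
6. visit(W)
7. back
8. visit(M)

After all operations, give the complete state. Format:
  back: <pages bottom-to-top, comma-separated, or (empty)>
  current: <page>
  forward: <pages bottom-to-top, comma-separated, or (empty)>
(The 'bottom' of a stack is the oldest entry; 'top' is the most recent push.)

Answer: back: HOME,L
current: M
forward: (empty)

Derivation:
After 1 (visit(L)): cur=L back=1 fwd=0
After 2 (visit(A)): cur=A back=2 fwd=0
After 3 (visit(D)): cur=D back=3 fwd=0
After 4 (back): cur=A back=2 fwd=1
After 5 (back): cur=L back=1 fwd=2
After 6 (visit(W)): cur=W back=2 fwd=0
After 7 (back): cur=L back=1 fwd=1
After 8 (visit(M)): cur=M back=2 fwd=0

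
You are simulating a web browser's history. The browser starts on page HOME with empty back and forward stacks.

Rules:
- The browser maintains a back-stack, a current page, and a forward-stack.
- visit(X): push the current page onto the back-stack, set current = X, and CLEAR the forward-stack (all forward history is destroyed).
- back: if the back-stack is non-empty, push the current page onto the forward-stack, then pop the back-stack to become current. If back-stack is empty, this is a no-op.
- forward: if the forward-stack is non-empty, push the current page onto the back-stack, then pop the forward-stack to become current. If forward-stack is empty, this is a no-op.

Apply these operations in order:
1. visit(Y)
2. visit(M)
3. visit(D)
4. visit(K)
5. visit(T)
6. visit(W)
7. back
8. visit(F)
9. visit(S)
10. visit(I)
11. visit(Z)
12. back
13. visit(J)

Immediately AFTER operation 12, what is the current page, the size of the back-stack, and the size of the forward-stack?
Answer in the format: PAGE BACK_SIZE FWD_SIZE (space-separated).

After 1 (visit(Y)): cur=Y back=1 fwd=0
After 2 (visit(M)): cur=M back=2 fwd=0
After 3 (visit(D)): cur=D back=3 fwd=0
After 4 (visit(K)): cur=K back=4 fwd=0
After 5 (visit(T)): cur=T back=5 fwd=0
After 6 (visit(W)): cur=W back=6 fwd=0
After 7 (back): cur=T back=5 fwd=1
After 8 (visit(F)): cur=F back=6 fwd=0
After 9 (visit(S)): cur=S back=7 fwd=0
After 10 (visit(I)): cur=I back=8 fwd=0
After 11 (visit(Z)): cur=Z back=9 fwd=0
After 12 (back): cur=I back=8 fwd=1

I 8 1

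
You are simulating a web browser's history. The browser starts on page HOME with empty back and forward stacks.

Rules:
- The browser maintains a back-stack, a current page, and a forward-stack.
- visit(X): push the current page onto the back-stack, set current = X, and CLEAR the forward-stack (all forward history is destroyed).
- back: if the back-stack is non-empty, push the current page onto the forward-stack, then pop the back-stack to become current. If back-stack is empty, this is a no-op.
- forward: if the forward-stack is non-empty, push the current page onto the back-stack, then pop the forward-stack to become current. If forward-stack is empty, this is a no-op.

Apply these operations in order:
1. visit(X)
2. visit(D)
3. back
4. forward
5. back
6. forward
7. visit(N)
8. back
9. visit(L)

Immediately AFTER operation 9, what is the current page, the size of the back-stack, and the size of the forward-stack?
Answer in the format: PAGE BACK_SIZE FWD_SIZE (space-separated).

After 1 (visit(X)): cur=X back=1 fwd=0
After 2 (visit(D)): cur=D back=2 fwd=0
After 3 (back): cur=X back=1 fwd=1
After 4 (forward): cur=D back=2 fwd=0
After 5 (back): cur=X back=1 fwd=1
After 6 (forward): cur=D back=2 fwd=0
After 7 (visit(N)): cur=N back=3 fwd=0
After 8 (back): cur=D back=2 fwd=1
After 9 (visit(L)): cur=L back=3 fwd=0

L 3 0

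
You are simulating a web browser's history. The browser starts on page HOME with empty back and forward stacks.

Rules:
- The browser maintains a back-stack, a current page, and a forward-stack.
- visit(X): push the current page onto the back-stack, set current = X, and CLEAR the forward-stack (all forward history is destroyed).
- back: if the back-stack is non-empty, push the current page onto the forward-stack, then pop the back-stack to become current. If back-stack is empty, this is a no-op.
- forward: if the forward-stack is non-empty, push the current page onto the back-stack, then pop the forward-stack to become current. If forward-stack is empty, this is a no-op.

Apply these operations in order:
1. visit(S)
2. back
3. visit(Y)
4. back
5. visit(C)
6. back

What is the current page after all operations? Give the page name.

After 1 (visit(S)): cur=S back=1 fwd=0
After 2 (back): cur=HOME back=0 fwd=1
After 3 (visit(Y)): cur=Y back=1 fwd=0
After 4 (back): cur=HOME back=0 fwd=1
After 5 (visit(C)): cur=C back=1 fwd=0
After 6 (back): cur=HOME back=0 fwd=1

Answer: HOME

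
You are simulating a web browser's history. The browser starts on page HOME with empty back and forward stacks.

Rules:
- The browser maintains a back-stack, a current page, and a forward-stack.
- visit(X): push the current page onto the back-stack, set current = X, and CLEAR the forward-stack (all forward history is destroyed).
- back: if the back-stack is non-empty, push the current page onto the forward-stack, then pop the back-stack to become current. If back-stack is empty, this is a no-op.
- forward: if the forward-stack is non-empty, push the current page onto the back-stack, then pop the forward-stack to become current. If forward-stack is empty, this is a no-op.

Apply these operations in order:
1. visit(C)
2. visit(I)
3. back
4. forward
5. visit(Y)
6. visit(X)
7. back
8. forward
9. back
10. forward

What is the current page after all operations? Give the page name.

After 1 (visit(C)): cur=C back=1 fwd=0
After 2 (visit(I)): cur=I back=2 fwd=0
After 3 (back): cur=C back=1 fwd=1
After 4 (forward): cur=I back=2 fwd=0
After 5 (visit(Y)): cur=Y back=3 fwd=0
After 6 (visit(X)): cur=X back=4 fwd=0
After 7 (back): cur=Y back=3 fwd=1
After 8 (forward): cur=X back=4 fwd=0
After 9 (back): cur=Y back=3 fwd=1
After 10 (forward): cur=X back=4 fwd=0

Answer: X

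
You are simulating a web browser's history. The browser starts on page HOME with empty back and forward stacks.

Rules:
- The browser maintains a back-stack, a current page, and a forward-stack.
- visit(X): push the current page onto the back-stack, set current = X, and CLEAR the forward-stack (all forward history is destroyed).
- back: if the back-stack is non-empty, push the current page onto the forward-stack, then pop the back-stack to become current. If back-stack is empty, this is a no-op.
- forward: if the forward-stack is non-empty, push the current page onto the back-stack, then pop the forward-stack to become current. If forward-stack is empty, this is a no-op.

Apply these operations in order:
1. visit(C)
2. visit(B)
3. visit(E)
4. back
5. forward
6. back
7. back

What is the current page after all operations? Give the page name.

Answer: C

Derivation:
After 1 (visit(C)): cur=C back=1 fwd=0
After 2 (visit(B)): cur=B back=2 fwd=0
After 3 (visit(E)): cur=E back=3 fwd=0
After 4 (back): cur=B back=2 fwd=1
After 5 (forward): cur=E back=3 fwd=0
After 6 (back): cur=B back=2 fwd=1
After 7 (back): cur=C back=1 fwd=2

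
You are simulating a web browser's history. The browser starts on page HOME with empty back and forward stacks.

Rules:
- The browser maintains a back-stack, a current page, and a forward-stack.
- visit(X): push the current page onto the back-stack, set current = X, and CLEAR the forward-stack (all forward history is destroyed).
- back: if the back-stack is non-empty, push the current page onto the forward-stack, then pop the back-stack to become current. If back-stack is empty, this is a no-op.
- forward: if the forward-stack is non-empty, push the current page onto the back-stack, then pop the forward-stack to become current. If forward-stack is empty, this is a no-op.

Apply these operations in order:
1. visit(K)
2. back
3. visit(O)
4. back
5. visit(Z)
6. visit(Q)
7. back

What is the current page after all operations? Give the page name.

After 1 (visit(K)): cur=K back=1 fwd=0
After 2 (back): cur=HOME back=0 fwd=1
After 3 (visit(O)): cur=O back=1 fwd=0
After 4 (back): cur=HOME back=0 fwd=1
After 5 (visit(Z)): cur=Z back=1 fwd=0
After 6 (visit(Q)): cur=Q back=2 fwd=0
After 7 (back): cur=Z back=1 fwd=1

Answer: Z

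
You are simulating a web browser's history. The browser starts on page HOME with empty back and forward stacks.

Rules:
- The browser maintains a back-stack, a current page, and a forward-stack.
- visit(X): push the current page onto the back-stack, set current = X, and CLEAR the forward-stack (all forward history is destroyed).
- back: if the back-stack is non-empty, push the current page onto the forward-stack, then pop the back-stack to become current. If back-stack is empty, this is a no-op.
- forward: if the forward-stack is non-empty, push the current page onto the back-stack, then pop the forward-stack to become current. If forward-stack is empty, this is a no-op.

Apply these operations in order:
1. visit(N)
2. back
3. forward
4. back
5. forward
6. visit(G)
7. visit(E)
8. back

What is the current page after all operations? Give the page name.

Answer: G

Derivation:
After 1 (visit(N)): cur=N back=1 fwd=0
After 2 (back): cur=HOME back=0 fwd=1
After 3 (forward): cur=N back=1 fwd=0
After 4 (back): cur=HOME back=0 fwd=1
After 5 (forward): cur=N back=1 fwd=0
After 6 (visit(G)): cur=G back=2 fwd=0
After 7 (visit(E)): cur=E back=3 fwd=0
After 8 (back): cur=G back=2 fwd=1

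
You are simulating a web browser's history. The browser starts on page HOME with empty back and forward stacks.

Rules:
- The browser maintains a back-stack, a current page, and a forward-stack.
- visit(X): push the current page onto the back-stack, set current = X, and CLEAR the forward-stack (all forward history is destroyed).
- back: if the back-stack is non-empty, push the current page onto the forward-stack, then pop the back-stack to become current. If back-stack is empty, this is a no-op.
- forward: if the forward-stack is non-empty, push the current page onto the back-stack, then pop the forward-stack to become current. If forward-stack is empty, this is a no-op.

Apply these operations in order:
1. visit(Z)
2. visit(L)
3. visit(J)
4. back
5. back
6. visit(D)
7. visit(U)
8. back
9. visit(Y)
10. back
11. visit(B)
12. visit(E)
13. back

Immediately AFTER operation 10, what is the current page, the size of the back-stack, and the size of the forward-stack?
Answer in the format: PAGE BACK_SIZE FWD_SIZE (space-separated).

After 1 (visit(Z)): cur=Z back=1 fwd=0
After 2 (visit(L)): cur=L back=2 fwd=0
After 3 (visit(J)): cur=J back=3 fwd=0
After 4 (back): cur=L back=2 fwd=1
After 5 (back): cur=Z back=1 fwd=2
After 6 (visit(D)): cur=D back=2 fwd=0
After 7 (visit(U)): cur=U back=3 fwd=0
After 8 (back): cur=D back=2 fwd=1
After 9 (visit(Y)): cur=Y back=3 fwd=0
After 10 (back): cur=D back=2 fwd=1

D 2 1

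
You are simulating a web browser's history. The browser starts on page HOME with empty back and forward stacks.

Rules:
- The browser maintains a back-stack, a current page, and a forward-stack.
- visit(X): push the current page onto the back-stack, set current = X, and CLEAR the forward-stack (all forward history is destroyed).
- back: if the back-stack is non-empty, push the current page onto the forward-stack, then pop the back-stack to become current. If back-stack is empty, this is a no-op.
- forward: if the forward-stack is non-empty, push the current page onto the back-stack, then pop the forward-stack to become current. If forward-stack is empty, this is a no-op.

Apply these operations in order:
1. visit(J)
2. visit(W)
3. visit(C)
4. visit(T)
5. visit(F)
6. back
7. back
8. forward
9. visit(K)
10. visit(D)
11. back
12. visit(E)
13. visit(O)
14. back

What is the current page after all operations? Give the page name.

After 1 (visit(J)): cur=J back=1 fwd=0
After 2 (visit(W)): cur=W back=2 fwd=0
After 3 (visit(C)): cur=C back=3 fwd=0
After 4 (visit(T)): cur=T back=4 fwd=0
After 5 (visit(F)): cur=F back=5 fwd=0
After 6 (back): cur=T back=4 fwd=1
After 7 (back): cur=C back=3 fwd=2
After 8 (forward): cur=T back=4 fwd=1
After 9 (visit(K)): cur=K back=5 fwd=0
After 10 (visit(D)): cur=D back=6 fwd=0
After 11 (back): cur=K back=5 fwd=1
After 12 (visit(E)): cur=E back=6 fwd=0
After 13 (visit(O)): cur=O back=7 fwd=0
After 14 (back): cur=E back=6 fwd=1

Answer: E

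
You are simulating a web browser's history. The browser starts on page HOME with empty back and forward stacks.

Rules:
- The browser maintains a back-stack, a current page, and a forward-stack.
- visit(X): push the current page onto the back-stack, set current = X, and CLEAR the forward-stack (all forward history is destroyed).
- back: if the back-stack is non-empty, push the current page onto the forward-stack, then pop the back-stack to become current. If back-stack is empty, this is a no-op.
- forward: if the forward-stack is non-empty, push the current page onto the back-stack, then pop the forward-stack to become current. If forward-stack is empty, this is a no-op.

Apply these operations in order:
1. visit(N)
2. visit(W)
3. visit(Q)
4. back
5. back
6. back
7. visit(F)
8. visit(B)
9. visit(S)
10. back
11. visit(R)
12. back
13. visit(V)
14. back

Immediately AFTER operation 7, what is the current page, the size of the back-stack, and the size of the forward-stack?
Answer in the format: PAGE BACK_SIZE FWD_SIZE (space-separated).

After 1 (visit(N)): cur=N back=1 fwd=0
After 2 (visit(W)): cur=W back=2 fwd=0
After 3 (visit(Q)): cur=Q back=3 fwd=0
After 4 (back): cur=W back=2 fwd=1
After 5 (back): cur=N back=1 fwd=2
After 6 (back): cur=HOME back=0 fwd=3
After 7 (visit(F)): cur=F back=1 fwd=0

F 1 0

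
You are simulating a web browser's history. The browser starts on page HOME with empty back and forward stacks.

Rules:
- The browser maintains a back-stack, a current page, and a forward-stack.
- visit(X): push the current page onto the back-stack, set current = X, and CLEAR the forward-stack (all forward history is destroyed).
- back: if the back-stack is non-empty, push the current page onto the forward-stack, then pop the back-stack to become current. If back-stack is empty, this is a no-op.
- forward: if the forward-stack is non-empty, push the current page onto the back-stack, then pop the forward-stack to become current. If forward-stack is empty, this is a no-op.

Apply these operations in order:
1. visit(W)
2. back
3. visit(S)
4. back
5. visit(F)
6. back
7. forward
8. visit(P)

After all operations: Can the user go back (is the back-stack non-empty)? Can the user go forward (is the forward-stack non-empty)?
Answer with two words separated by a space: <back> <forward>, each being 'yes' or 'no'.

Answer: yes no

Derivation:
After 1 (visit(W)): cur=W back=1 fwd=0
After 2 (back): cur=HOME back=0 fwd=1
After 3 (visit(S)): cur=S back=1 fwd=0
After 4 (back): cur=HOME back=0 fwd=1
After 5 (visit(F)): cur=F back=1 fwd=0
After 6 (back): cur=HOME back=0 fwd=1
After 7 (forward): cur=F back=1 fwd=0
After 8 (visit(P)): cur=P back=2 fwd=0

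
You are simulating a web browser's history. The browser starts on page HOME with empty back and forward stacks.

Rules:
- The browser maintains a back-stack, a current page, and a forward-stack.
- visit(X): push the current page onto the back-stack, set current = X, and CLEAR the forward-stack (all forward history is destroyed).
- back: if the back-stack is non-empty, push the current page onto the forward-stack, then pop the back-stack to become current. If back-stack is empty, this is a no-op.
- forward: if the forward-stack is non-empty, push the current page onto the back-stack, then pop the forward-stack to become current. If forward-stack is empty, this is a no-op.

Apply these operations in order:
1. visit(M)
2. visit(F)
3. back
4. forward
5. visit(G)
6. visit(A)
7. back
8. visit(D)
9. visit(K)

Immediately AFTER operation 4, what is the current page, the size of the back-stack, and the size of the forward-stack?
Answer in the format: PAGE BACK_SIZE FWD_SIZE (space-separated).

After 1 (visit(M)): cur=M back=1 fwd=0
After 2 (visit(F)): cur=F back=2 fwd=0
After 3 (back): cur=M back=1 fwd=1
After 4 (forward): cur=F back=2 fwd=0

F 2 0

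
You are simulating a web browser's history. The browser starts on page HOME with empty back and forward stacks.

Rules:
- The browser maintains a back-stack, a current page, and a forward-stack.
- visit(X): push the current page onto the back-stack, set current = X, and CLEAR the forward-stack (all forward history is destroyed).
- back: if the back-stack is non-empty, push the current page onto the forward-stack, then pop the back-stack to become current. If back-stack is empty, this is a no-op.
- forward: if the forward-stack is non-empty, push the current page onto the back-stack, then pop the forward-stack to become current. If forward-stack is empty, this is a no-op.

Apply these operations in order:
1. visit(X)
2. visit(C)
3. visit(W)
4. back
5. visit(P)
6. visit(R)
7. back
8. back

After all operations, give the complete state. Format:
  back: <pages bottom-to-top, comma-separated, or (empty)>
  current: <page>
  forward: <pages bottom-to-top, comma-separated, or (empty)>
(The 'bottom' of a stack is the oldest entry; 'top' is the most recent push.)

After 1 (visit(X)): cur=X back=1 fwd=0
After 2 (visit(C)): cur=C back=2 fwd=0
After 3 (visit(W)): cur=W back=3 fwd=0
After 4 (back): cur=C back=2 fwd=1
After 5 (visit(P)): cur=P back=3 fwd=0
After 6 (visit(R)): cur=R back=4 fwd=0
After 7 (back): cur=P back=3 fwd=1
After 8 (back): cur=C back=2 fwd=2

Answer: back: HOME,X
current: C
forward: R,P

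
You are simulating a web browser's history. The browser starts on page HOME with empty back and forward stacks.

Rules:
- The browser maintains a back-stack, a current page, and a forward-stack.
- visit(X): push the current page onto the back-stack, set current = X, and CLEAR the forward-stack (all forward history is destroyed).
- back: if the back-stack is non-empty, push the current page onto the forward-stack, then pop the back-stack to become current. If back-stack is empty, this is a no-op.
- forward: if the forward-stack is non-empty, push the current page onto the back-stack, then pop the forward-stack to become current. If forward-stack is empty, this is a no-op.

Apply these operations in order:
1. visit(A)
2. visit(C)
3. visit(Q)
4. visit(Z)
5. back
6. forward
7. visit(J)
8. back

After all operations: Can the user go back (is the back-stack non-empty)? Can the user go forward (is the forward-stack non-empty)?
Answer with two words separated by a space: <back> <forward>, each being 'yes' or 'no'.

After 1 (visit(A)): cur=A back=1 fwd=0
After 2 (visit(C)): cur=C back=2 fwd=0
After 3 (visit(Q)): cur=Q back=3 fwd=0
After 4 (visit(Z)): cur=Z back=4 fwd=0
After 5 (back): cur=Q back=3 fwd=1
After 6 (forward): cur=Z back=4 fwd=0
After 7 (visit(J)): cur=J back=5 fwd=0
After 8 (back): cur=Z back=4 fwd=1

Answer: yes yes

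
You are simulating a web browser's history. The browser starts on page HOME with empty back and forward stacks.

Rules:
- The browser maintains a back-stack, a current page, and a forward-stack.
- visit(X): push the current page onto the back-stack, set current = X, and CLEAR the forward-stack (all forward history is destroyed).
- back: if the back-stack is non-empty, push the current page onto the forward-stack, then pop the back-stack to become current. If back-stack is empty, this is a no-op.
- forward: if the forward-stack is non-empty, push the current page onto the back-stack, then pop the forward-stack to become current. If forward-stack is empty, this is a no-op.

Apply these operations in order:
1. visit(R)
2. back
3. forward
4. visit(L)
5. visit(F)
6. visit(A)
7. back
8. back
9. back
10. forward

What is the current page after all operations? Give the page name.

Answer: L

Derivation:
After 1 (visit(R)): cur=R back=1 fwd=0
After 2 (back): cur=HOME back=0 fwd=1
After 3 (forward): cur=R back=1 fwd=0
After 4 (visit(L)): cur=L back=2 fwd=0
After 5 (visit(F)): cur=F back=3 fwd=0
After 6 (visit(A)): cur=A back=4 fwd=0
After 7 (back): cur=F back=3 fwd=1
After 8 (back): cur=L back=2 fwd=2
After 9 (back): cur=R back=1 fwd=3
After 10 (forward): cur=L back=2 fwd=2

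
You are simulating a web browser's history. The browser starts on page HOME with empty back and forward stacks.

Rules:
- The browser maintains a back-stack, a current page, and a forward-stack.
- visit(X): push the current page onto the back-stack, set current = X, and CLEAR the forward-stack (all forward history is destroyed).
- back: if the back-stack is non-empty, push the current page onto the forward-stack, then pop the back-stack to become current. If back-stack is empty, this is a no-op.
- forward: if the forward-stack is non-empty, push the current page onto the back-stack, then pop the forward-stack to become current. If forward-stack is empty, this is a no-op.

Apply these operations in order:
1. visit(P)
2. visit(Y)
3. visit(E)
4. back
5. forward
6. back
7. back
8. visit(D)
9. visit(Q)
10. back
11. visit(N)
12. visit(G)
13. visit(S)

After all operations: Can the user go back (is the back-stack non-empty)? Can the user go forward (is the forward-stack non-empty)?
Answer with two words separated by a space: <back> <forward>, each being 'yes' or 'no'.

Answer: yes no

Derivation:
After 1 (visit(P)): cur=P back=1 fwd=0
After 2 (visit(Y)): cur=Y back=2 fwd=0
After 3 (visit(E)): cur=E back=3 fwd=0
After 4 (back): cur=Y back=2 fwd=1
After 5 (forward): cur=E back=3 fwd=0
After 6 (back): cur=Y back=2 fwd=1
After 7 (back): cur=P back=1 fwd=2
After 8 (visit(D)): cur=D back=2 fwd=0
After 9 (visit(Q)): cur=Q back=3 fwd=0
After 10 (back): cur=D back=2 fwd=1
After 11 (visit(N)): cur=N back=3 fwd=0
After 12 (visit(G)): cur=G back=4 fwd=0
After 13 (visit(S)): cur=S back=5 fwd=0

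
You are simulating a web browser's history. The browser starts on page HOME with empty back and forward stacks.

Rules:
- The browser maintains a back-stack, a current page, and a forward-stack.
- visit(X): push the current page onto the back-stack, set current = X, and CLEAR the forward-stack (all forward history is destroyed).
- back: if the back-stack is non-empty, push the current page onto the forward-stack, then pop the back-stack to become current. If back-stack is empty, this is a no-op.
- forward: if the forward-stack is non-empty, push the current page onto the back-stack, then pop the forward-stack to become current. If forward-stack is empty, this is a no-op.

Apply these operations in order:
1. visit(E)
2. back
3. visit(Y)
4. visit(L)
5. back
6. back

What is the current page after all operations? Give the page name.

Answer: HOME

Derivation:
After 1 (visit(E)): cur=E back=1 fwd=0
After 2 (back): cur=HOME back=0 fwd=1
After 3 (visit(Y)): cur=Y back=1 fwd=0
After 4 (visit(L)): cur=L back=2 fwd=0
After 5 (back): cur=Y back=1 fwd=1
After 6 (back): cur=HOME back=0 fwd=2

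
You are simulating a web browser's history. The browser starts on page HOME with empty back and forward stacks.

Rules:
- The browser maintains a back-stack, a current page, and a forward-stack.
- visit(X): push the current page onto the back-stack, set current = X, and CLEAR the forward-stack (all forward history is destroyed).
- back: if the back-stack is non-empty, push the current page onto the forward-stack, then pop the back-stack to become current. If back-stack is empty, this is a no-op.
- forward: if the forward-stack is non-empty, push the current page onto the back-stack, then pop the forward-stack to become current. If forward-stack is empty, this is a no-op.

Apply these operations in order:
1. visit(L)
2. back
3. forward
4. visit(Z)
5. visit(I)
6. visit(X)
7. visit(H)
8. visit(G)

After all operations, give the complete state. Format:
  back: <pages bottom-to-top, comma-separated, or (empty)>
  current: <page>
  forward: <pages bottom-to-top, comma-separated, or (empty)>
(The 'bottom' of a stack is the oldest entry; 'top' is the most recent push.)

After 1 (visit(L)): cur=L back=1 fwd=0
After 2 (back): cur=HOME back=0 fwd=1
After 3 (forward): cur=L back=1 fwd=0
After 4 (visit(Z)): cur=Z back=2 fwd=0
After 5 (visit(I)): cur=I back=3 fwd=0
After 6 (visit(X)): cur=X back=4 fwd=0
After 7 (visit(H)): cur=H back=5 fwd=0
After 8 (visit(G)): cur=G back=6 fwd=0

Answer: back: HOME,L,Z,I,X,H
current: G
forward: (empty)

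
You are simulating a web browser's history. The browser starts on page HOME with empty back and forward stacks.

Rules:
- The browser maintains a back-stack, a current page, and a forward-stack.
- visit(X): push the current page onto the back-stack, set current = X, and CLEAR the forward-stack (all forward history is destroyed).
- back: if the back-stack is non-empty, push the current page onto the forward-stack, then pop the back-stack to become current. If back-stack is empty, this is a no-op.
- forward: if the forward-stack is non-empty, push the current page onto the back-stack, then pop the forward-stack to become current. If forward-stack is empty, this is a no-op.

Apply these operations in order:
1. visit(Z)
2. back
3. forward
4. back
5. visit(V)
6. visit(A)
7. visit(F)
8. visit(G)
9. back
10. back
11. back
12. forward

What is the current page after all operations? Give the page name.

After 1 (visit(Z)): cur=Z back=1 fwd=0
After 2 (back): cur=HOME back=0 fwd=1
After 3 (forward): cur=Z back=1 fwd=0
After 4 (back): cur=HOME back=0 fwd=1
After 5 (visit(V)): cur=V back=1 fwd=0
After 6 (visit(A)): cur=A back=2 fwd=0
After 7 (visit(F)): cur=F back=3 fwd=0
After 8 (visit(G)): cur=G back=4 fwd=0
After 9 (back): cur=F back=3 fwd=1
After 10 (back): cur=A back=2 fwd=2
After 11 (back): cur=V back=1 fwd=3
After 12 (forward): cur=A back=2 fwd=2

Answer: A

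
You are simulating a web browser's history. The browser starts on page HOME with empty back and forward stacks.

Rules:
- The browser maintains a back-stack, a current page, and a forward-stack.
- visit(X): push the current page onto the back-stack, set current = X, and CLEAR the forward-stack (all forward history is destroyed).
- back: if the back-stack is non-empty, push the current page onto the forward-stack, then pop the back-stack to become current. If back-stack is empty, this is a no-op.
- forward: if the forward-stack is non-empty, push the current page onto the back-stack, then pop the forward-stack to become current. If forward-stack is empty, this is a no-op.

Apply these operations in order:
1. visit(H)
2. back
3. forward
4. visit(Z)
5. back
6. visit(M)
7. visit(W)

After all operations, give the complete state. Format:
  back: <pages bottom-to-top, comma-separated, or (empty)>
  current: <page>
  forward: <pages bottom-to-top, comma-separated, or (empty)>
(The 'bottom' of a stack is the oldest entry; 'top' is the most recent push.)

After 1 (visit(H)): cur=H back=1 fwd=0
After 2 (back): cur=HOME back=0 fwd=1
After 3 (forward): cur=H back=1 fwd=0
After 4 (visit(Z)): cur=Z back=2 fwd=0
After 5 (back): cur=H back=1 fwd=1
After 6 (visit(M)): cur=M back=2 fwd=0
After 7 (visit(W)): cur=W back=3 fwd=0

Answer: back: HOME,H,M
current: W
forward: (empty)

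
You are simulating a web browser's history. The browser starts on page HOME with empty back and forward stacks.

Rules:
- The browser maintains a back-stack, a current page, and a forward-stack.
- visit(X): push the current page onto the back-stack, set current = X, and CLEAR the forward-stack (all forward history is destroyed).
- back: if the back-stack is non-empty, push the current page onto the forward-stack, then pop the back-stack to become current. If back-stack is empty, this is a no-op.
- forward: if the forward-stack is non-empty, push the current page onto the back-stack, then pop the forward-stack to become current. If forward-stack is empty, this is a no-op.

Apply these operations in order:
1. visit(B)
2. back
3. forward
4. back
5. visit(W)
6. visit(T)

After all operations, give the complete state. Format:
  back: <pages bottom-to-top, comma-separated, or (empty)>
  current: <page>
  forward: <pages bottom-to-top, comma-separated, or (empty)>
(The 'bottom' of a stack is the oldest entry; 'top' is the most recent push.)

Answer: back: HOME,W
current: T
forward: (empty)

Derivation:
After 1 (visit(B)): cur=B back=1 fwd=0
After 2 (back): cur=HOME back=0 fwd=1
After 3 (forward): cur=B back=1 fwd=0
After 4 (back): cur=HOME back=0 fwd=1
After 5 (visit(W)): cur=W back=1 fwd=0
After 6 (visit(T)): cur=T back=2 fwd=0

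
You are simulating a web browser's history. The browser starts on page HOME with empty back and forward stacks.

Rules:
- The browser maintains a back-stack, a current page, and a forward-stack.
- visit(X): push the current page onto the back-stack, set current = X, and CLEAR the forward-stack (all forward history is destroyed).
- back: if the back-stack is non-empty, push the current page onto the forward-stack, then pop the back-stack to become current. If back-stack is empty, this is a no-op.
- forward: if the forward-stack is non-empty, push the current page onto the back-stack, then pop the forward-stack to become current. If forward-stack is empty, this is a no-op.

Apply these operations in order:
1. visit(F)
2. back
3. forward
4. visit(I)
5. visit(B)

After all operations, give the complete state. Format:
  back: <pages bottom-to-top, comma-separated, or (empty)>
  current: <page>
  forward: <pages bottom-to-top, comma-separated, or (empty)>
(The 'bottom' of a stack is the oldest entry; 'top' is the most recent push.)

Answer: back: HOME,F,I
current: B
forward: (empty)

Derivation:
After 1 (visit(F)): cur=F back=1 fwd=0
After 2 (back): cur=HOME back=0 fwd=1
After 3 (forward): cur=F back=1 fwd=0
After 4 (visit(I)): cur=I back=2 fwd=0
After 5 (visit(B)): cur=B back=3 fwd=0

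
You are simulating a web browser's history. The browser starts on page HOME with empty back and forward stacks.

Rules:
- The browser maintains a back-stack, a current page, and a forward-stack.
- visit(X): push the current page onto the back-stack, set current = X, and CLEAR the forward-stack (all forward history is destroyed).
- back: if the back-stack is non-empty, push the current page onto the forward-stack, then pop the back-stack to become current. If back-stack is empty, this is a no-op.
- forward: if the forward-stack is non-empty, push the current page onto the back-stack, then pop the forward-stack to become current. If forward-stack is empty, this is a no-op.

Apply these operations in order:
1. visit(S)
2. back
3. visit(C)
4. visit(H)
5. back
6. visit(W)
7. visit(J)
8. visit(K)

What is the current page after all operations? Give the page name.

After 1 (visit(S)): cur=S back=1 fwd=0
After 2 (back): cur=HOME back=0 fwd=1
After 3 (visit(C)): cur=C back=1 fwd=0
After 4 (visit(H)): cur=H back=2 fwd=0
After 5 (back): cur=C back=1 fwd=1
After 6 (visit(W)): cur=W back=2 fwd=0
After 7 (visit(J)): cur=J back=3 fwd=0
After 8 (visit(K)): cur=K back=4 fwd=0

Answer: K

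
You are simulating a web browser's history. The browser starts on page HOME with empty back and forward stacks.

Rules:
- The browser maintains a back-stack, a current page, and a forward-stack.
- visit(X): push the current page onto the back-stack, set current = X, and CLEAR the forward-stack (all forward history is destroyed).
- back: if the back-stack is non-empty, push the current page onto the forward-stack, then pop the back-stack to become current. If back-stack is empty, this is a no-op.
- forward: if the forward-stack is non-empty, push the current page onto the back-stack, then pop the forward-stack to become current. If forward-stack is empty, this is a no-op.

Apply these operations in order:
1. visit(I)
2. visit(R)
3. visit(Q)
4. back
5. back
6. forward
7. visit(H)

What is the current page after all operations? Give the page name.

Answer: H

Derivation:
After 1 (visit(I)): cur=I back=1 fwd=0
After 2 (visit(R)): cur=R back=2 fwd=0
After 3 (visit(Q)): cur=Q back=3 fwd=0
After 4 (back): cur=R back=2 fwd=1
After 5 (back): cur=I back=1 fwd=2
After 6 (forward): cur=R back=2 fwd=1
After 7 (visit(H)): cur=H back=3 fwd=0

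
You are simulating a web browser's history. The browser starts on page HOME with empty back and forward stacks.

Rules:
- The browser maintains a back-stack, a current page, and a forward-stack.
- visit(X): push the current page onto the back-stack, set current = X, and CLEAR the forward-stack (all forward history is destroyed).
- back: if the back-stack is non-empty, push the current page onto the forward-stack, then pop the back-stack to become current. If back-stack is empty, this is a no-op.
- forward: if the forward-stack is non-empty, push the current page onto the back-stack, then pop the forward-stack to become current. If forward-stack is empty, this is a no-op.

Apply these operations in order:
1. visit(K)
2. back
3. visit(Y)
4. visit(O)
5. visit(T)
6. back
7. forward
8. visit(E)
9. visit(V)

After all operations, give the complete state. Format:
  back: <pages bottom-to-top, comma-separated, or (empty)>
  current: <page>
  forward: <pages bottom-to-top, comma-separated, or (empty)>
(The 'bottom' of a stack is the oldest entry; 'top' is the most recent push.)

Answer: back: HOME,Y,O,T,E
current: V
forward: (empty)

Derivation:
After 1 (visit(K)): cur=K back=1 fwd=0
After 2 (back): cur=HOME back=0 fwd=1
After 3 (visit(Y)): cur=Y back=1 fwd=0
After 4 (visit(O)): cur=O back=2 fwd=0
After 5 (visit(T)): cur=T back=3 fwd=0
After 6 (back): cur=O back=2 fwd=1
After 7 (forward): cur=T back=3 fwd=0
After 8 (visit(E)): cur=E back=4 fwd=0
After 9 (visit(V)): cur=V back=5 fwd=0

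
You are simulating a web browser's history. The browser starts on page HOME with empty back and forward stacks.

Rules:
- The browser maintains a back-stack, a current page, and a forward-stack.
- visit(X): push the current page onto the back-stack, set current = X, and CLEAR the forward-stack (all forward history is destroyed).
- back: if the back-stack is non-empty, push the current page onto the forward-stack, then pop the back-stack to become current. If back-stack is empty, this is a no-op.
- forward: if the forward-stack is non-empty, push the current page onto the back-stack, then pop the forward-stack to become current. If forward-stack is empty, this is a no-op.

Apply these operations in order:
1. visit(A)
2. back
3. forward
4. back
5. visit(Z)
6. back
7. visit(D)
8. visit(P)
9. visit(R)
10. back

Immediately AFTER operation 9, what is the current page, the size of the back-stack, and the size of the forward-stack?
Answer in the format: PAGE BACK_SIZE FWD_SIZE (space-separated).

After 1 (visit(A)): cur=A back=1 fwd=0
After 2 (back): cur=HOME back=0 fwd=1
After 3 (forward): cur=A back=1 fwd=0
After 4 (back): cur=HOME back=0 fwd=1
After 5 (visit(Z)): cur=Z back=1 fwd=0
After 6 (back): cur=HOME back=0 fwd=1
After 7 (visit(D)): cur=D back=1 fwd=0
After 8 (visit(P)): cur=P back=2 fwd=0
After 9 (visit(R)): cur=R back=3 fwd=0

R 3 0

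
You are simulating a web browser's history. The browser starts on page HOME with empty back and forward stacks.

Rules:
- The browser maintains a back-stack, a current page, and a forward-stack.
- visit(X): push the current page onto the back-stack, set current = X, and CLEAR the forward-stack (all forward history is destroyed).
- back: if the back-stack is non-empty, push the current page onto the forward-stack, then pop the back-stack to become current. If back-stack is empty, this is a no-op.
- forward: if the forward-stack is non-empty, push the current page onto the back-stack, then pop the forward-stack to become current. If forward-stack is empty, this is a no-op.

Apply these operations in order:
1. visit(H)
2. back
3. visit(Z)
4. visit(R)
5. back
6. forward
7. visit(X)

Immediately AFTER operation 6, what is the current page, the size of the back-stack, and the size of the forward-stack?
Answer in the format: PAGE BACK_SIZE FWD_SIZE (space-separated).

After 1 (visit(H)): cur=H back=1 fwd=0
After 2 (back): cur=HOME back=0 fwd=1
After 3 (visit(Z)): cur=Z back=1 fwd=0
After 4 (visit(R)): cur=R back=2 fwd=0
After 5 (back): cur=Z back=1 fwd=1
After 6 (forward): cur=R back=2 fwd=0

R 2 0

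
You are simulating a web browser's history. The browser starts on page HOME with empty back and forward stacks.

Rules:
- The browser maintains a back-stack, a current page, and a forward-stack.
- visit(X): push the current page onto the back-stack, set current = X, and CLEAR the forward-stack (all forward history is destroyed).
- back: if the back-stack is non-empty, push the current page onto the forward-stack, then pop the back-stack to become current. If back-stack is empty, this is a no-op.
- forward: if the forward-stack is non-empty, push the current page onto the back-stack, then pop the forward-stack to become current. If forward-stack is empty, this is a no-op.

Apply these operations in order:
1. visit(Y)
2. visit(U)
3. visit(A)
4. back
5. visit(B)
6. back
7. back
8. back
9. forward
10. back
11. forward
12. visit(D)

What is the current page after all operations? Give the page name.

After 1 (visit(Y)): cur=Y back=1 fwd=0
After 2 (visit(U)): cur=U back=2 fwd=0
After 3 (visit(A)): cur=A back=3 fwd=0
After 4 (back): cur=U back=2 fwd=1
After 5 (visit(B)): cur=B back=3 fwd=0
After 6 (back): cur=U back=2 fwd=1
After 7 (back): cur=Y back=1 fwd=2
After 8 (back): cur=HOME back=0 fwd=3
After 9 (forward): cur=Y back=1 fwd=2
After 10 (back): cur=HOME back=0 fwd=3
After 11 (forward): cur=Y back=1 fwd=2
After 12 (visit(D)): cur=D back=2 fwd=0

Answer: D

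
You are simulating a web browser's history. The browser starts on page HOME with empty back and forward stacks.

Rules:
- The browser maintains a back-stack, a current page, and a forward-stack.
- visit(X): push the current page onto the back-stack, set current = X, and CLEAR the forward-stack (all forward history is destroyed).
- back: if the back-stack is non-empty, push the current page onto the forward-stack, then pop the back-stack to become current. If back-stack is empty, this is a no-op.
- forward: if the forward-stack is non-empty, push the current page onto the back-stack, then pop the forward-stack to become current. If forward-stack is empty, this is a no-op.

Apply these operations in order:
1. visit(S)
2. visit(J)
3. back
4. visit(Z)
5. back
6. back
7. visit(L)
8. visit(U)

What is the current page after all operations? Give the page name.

After 1 (visit(S)): cur=S back=1 fwd=0
After 2 (visit(J)): cur=J back=2 fwd=0
After 3 (back): cur=S back=1 fwd=1
After 4 (visit(Z)): cur=Z back=2 fwd=0
After 5 (back): cur=S back=1 fwd=1
After 6 (back): cur=HOME back=0 fwd=2
After 7 (visit(L)): cur=L back=1 fwd=0
After 8 (visit(U)): cur=U back=2 fwd=0

Answer: U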